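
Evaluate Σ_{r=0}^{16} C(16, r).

Setting x = 1 in (1+x)^16 gives Σ C(16,r) = 2^16 = 65536.

65536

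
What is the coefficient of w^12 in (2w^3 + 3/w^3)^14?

249080832

General term: C(14,j)·(2w^3)^j·(3/w^3)^(14-j), with w-exponent 3j − 3(14−j) = 6j − 42.
Set 6j − 42 = 12: j = 9.
C(14,9) = 2002; 2^9 = 512; 3^5 = 243.
Coefficient = 2002 · 512 · 243 = 249080832.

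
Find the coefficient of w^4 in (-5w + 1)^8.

The general term is C(8,j)·(-5w)^j·(1)^(8-j); the w^4 term has j = 4.
C(8,4) = 70.
Coefficient = C(8,4) · (-5)^4 = 70 · 625 = 43750.

43750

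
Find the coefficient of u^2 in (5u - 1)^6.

The general term is C(6,j)·(5u)^j·(-1)^(6-j); the u^2 term has j = 2.
C(6,2) = 15.
Coefficient = C(6,2) · 5^2 = 15 · 25 = 375.

375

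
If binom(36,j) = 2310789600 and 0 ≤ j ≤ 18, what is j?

13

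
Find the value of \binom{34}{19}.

C(34,19) = C(34,15) by symmetry.
C(34,15) = (34·33·32·31·30·29·28·27·26·25·24·23·22·21·20) / 15! = 2427001153744527360000 / 1307674368000 = 1855967520.

1855967520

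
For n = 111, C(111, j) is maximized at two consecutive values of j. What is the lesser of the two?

For odd n = 111, C(111,j) peaks at j = (n−1)/2 and (n+1)/2; the lesser is 55.

55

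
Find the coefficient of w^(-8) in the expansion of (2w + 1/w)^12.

264

General term: C(12,j)·(2w)^j·(1/w)^(12-j), with w-exponent 1j − 1(12−j) = 2j − 12.
Set 2j − 12 = -8: j = 2.
C(12,2) = 66; 2^2 = 4; 1^10 = 1.
Coefficient = 66 · 4 · 1 = 264.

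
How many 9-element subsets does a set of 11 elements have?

C(11,9) = C(11,2) by symmetry.
C(11,2) = (11·10) / 2! = 110 / 2 = 55.

55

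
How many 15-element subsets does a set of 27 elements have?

C(27,15) = C(27,12) by symmetry.
C(27,12) = (27·26·25·24·23·22·21·20·19·18·17·16) / 12! = 8326896754176000 / 479001600 = 17383860.

17383860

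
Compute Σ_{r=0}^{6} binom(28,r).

499178

1 + 28 + 378 + 3276 + 20475 + 98280 + 376740 = 499178.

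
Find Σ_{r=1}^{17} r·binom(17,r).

Since r·C(17,r) = 17·C(16,r−1), the sum is 17·2^16 = 17·65536 = 1114112.

1114112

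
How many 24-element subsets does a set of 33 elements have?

38567100

C(33,24) = C(33,9) by symmetry.
C(33,9) = (33·32·31·30·29·28·27·26·25) / 9! = 13995229248000 / 362880 = 38567100.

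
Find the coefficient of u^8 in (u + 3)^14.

2189187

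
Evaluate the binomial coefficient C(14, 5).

C(14,5) = (14·13·12·11·10) / 5! = 240240 / 120 = 2002.

2002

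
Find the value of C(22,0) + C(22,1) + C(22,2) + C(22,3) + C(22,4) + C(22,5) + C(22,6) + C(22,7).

1 + 22 + 231 + 1540 + 7315 + 26334 + 74613 + 170544 = 280600.

280600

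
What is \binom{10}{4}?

210

C(10,4) = (10·9·8·7) / 4! = 5040 / 24 = 210.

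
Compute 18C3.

816

C(18,3) = (18·17·16) / 3! = 4896 / 6 = 816.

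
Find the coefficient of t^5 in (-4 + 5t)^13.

263577600000

The general term is C(13,j)·(-4)^j·(5t)^(13-j); the t^5 term has j = 8.
C(13,8) = 1287.
Coefficient = C(13,8) · (-4)^8 · 5^5 = 1287 · 65536 · 3125 = 263577600000.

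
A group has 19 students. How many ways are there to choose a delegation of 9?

This is C(19,9) = 92378.

92378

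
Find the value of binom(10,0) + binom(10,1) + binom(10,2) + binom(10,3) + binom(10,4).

386

1 + 10 + 45 + 120 + 210 = 386.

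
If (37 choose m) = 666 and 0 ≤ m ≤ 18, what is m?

C(37,m) increases on 0 ≤ m ≤ 18. C(37,1) = 37 and C(37,2) = 666, so m = 2.

2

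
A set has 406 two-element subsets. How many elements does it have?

29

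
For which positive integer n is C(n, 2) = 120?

16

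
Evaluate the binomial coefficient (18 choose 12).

18564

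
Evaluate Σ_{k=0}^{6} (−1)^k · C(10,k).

The partial alternating sum Σ_{k=0}^{6} (−1)^k C(10,k) = (−1)^6 C(9,6) = 84.

84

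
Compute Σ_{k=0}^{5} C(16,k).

6885

1 + 16 + 120 + 560 + 1820 + 4368 = 6885.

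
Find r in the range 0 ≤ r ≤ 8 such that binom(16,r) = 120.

2

C(16,r) increases on 0 ≤ r ≤ 8. C(16,1) = 16 and C(16,2) = 120, so r = 2.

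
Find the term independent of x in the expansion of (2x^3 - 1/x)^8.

112

General term: C(8,j)·(2x^3)^j·(-1/x)^(8-j), with x-exponent 3j − 1(8−j) = 4j − 8.
Set 4j − 8 = 0: j = 2.
C(8,2) = 28; 2^2 = 4; (-1)^6 = 1.
Coefficient = 28 · 4 · 1 = 112.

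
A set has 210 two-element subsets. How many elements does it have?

n(n−1)/2 = 210 ⇒ n(n−1) = 420. Since 21·20 = 420, n = 21.

21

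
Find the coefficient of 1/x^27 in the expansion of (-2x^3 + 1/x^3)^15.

-3640

General term: C(15,j)·(-2x^3)^j·(1/x^3)^(15-j), with x-exponent 3j − 3(15−j) = 6j − 45.
Set 6j − 45 = -27: j = 3.
C(15,3) = 455; (-2)^3 = -8; 1^12 = 1.
Coefficient = 455 · (-8) · 1 = -3640.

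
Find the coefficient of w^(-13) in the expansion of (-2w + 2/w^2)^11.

General term: C(11,j)·(-2w)^j·(2/w^2)^(11-j), with w-exponent 1j − 2(11−j) = 3j − 22.
Set 3j − 22 = -13: j = 3.
C(11,3) = 165; (-2)^3 = -8; 2^8 = 256.
Coefficient = 165 · (-8) · 256 = -337920.

-337920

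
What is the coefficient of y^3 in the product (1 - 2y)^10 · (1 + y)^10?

Coefficient of y^3 = Σ_{j} C(10,j)·(-2)^j·C(10,3-j)·1^(3-j) for j from 0 to 3.
= 120 + (-900) + 1800 + (-960) = 60.

60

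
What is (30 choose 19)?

54627300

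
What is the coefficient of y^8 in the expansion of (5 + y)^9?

45

The general term is C(9,j)·(5)^j·(y)^(9-j); the y^8 term has j = 1.
C(9,1) = 9.
Coefficient = C(9,1) · 5^1 = 9 · 5 = 45.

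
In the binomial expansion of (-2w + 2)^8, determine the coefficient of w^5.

The general term is C(8,j)·(-2w)^j·(2)^(8-j); the w^5 term has j = 5.
C(8,5) = 56.
Coefficient = C(8,5) · (-2)^5 · 2^3 = 56 · (-32) · 8 = -14336.

-14336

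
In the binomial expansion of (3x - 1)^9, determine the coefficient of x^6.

The general term is C(9,j)·(3x)^j·(-1)^(9-j); the x^6 term has j = 6.
C(9,6) = 84.
Coefficient = C(9,6) · 3^6 · (-1)^3 = 84 · 729 · (-1) = -61236.

-61236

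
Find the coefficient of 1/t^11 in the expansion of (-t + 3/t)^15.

General term: C(15,j)·(-t)^j·(3/t)^(15-j), with t-exponent 1j − 1(15−j) = 2j − 15.
Set 2j − 15 = -11: j = 2.
C(15,2) = 105; (-1)^2 = 1; 3^13 = 1594323.
Coefficient = 105 · 1 · 1594323 = 167403915.

167403915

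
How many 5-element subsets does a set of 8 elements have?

56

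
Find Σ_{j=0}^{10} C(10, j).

1024

The entries of row 10 sum to 2^10 = 1024.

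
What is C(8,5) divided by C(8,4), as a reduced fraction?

C(n,k+1)/C(n,k) = (n−k)/(k+1) = (8−4)/(4+1) = 4/5.

4/5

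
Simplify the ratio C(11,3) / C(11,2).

C(n,k+1)/C(n,k) = (n−k)/(k+1) = (11−2)/(2+1) = 9/3 = 3.

3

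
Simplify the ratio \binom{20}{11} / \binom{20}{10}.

C(n,k+1)/C(n,k) = (n−k)/(k+1) = (20−10)/(10+1) = 10/11.

10/11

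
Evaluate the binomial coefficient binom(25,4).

12650

C(25,4) = (25·24·23·22) / 4! = 303600 / 24 = 12650.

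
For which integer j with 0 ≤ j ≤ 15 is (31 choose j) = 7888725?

8

C(31,j) increases on 0 ≤ j ≤ 15. C(31,7) = 2629575 and C(31,8) = 7888725, so j = 8.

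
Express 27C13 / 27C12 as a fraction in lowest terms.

15/13

C(n,k+1)/C(n,k) = (n−k)/(k+1) = (27−12)/(12+1) = 15/13.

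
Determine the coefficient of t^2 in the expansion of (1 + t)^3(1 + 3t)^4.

Coefficient of t^2 = Σ_{j} C(3,j)·1^j·C(4,2-j)·3^(2-j) for j from 0 to 2.
= 54 + 36 + 3 = 93.

93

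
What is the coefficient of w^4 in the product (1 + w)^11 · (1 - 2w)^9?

-96

Coefficient of w^4 = Σ_{j} C(11,j)·1^j·C(9,4-j)·(-2)^(4-j) for j from 0 to 4.
= 2016 + (-7392) + 7920 + (-2970) + 330 = -96.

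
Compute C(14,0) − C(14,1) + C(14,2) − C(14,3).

-286

The partial alternating sum Σ_{k=0}^{3} (−1)^k C(14,k) = (−1)^3 C(13,3) = -286.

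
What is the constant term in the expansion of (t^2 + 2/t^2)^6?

General term: C(6,j)·(t^2)^j·(2/t^2)^(6-j), with t-exponent 2j − 2(6−j) = 4j − 12.
Set 4j − 12 = 0: j = 3.
C(6,3) = 20; 1^3 = 1; 2^3 = 8.
Coefficient = 20 · 1 · 8 = 160.

160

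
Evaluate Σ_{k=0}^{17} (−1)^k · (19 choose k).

-18

The partial alternating sum Σ_{k=0}^{17} (−1)^k C(19,k) = (−1)^17 C(18,17) = -18.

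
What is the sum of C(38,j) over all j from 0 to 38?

274877906944

The entries of row 38 sum to 2^38 = 274877906944.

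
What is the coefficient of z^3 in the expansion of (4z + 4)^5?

The general term is C(5,j)·(4z)^j·(4)^(5-j); the z^3 term has j = 3.
C(5,3) = 10.
Coefficient = C(5,3) · 4^3 · 4^2 = 10 · 64 · 16 = 10240.

10240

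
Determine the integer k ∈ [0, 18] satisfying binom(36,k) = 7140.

C(36,k) increases on 0 ≤ k ≤ 18. C(36,2) = 630 and C(36,3) = 7140, so k = 3.

3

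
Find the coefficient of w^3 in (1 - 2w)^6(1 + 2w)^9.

Coefficient of w^3 = Σ_{j} C(6,j)·(-2)^j·C(9,3-j)·2^(3-j) for j from 0 to 3.
= 672 + (-1728) + 1080 + (-160) = -136.

-136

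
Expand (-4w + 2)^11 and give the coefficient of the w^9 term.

-57671680

The general term is C(11,j)·(-4w)^j·(2)^(11-j); the w^9 term has j = 9.
C(11,9) = 55.
Coefficient = C(11,9) · (-4)^9 · 2^2 = 55 · (-262144) · 4 = -57671680.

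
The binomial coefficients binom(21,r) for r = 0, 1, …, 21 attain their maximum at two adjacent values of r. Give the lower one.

10

For odd n = 21, C(21,r) peaks at r = (n−1)/2 and (n+1)/2; the lower is 10.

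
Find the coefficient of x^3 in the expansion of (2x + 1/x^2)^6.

192

General term: C(6,j)·(2x)^j·(1/x^2)^(6-j), with x-exponent 1j − 2(6−j) = 3j − 12.
Set 3j − 12 = 3: j = 5.
C(6,5) = 6; 2^5 = 32; 1^1 = 1.
Coefficient = 6 · 32 · 1 = 192.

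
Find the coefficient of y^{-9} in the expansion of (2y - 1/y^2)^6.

General term: C(6,j)·(2y)^j·(-1/y^2)^(6-j), with y-exponent 1j − 2(6−j) = 3j − 12.
Set 3j − 12 = -9: j = 1.
C(6,1) = 6; 2^1 = 2; (-1)^5 = -1.
Coefficient = 6 · 2 · (-1) = -12.

-12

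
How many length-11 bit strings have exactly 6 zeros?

462

Choose the 6 positions: C(11,6) = 462.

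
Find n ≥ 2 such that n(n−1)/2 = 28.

8

n(n−1)/2 = 28 ⇒ n(n−1) = 56. Since 8·7 = 56, n = 8.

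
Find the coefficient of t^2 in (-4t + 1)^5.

The general term is C(5,j)·(-4t)^j·(1)^(5-j); the t^2 term has j = 2.
C(5,2) = 10.
Coefficient = C(5,2) · (-4)^2 = 10 · 16 = 160.

160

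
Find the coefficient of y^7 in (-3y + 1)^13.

-3752892

The general term is C(13,j)·(-3y)^j·(1)^(13-j); the y^7 term has j = 7.
C(13,7) = 1716.
Coefficient = C(13,7) · (-3)^7 = 1716 · (-2187) = -3752892.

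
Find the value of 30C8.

C(30,8) = (30·29·28·27·26·25·24·23) / 8! = 235989936000 / 40320 = 5852925.

5852925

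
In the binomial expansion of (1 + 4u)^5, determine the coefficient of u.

20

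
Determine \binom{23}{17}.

100947

C(23,17) = C(23,6) by symmetry.
C(23,6) = (23·22·21·20·19·18) / 6! = 72681840 / 720 = 100947.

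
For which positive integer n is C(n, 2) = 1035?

46

n(n−1)/2 = 1035 ⇒ n(n−1) = 2070. Since 46·45 = 2070, n = 46.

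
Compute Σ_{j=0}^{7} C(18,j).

63004

1 + 18 + 153 + 816 + 3060 + 8568 + 18564 + 31824 = 63004.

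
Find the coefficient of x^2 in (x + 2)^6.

The general term is C(6,j)·(x)^j·(2)^(6-j); the x^2 term has j = 2.
C(6,2) = 15.
Coefficient = C(6,2) · 2^4 = 15 · 16 = 240.

240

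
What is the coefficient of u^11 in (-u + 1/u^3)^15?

15

General term: C(15,j)·(-u)^j·(1/u^3)^(15-j), with u-exponent 1j − 3(15−j) = 4j − 45.
Set 4j − 45 = 11: j = 14.
C(15,14) = 15; (-1)^14 = 1; 1^1 = 1.
Coefficient = 15 · 1 · 1 = 15.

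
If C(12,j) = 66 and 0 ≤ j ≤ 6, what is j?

2

C(12,j) increases on 0 ≤ j ≤ 6. C(12,1) = 12 and C(12,2) = 66, so j = 2.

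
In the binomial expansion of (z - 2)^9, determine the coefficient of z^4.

The general term is C(9,j)·(z)^j·(-2)^(9-j); the z^4 term has j = 4.
C(9,4) = 126.
Coefficient = C(9,4) · (-2)^5 = 126 · (-32) = -4032.

-4032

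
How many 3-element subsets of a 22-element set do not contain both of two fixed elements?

1520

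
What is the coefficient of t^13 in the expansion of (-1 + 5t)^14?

The general term is C(14,j)·(-1)^j·(5t)^(14-j); the t^13 term has j = 1.
C(14,1) = 14.
Coefficient = C(14,1) · (-1)^1 · 5^13 = 14 · (-1) · 1220703125 = -17089843750.

-17089843750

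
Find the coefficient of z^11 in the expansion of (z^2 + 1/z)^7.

7

General term: C(7,j)·(z^2)^j·(1/z)^(7-j), with z-exponent 2j − 1(7−j) = 3j − 7.
Set 3j − 7 = 11: j = 6.
C(7,6) = 7; 1^6 = 1; 1^1 = 1.
Coefficient = 7 · 1 · 1 = 7.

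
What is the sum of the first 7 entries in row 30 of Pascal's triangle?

1 + 30 + 435 + 4060 + 27405 + 142506 + 593775 = 768212.

768212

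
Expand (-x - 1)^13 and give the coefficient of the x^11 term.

-78

The general term is C(13,j)·(-x)^j·(-1)^(13-j); the x^11 term has j = 11.
C(13,11) = 78.
Coefficient = C(13,11) · (-1)^11 = 78 · (-1) = -78.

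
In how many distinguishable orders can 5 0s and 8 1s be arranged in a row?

Choose positions for the 0s: C(13,5) = 1287.

1287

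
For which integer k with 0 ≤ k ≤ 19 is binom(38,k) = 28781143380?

C(38,k) increases on 0 ≤ k ≤ 19. C(38,16) = 22239974430 and C(38,17) = 28781143380, so k = 17.

17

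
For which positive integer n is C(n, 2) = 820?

41

n(n−1)/2 = 820 ⇒ n(n−1) = 1640. Since 41·40 = 1640, n = 41.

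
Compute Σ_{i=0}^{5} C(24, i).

55455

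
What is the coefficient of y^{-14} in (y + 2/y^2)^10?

General term: C(10,j)·(y)^j·(2/y^2)^(10-j), with y-exponent 1j − 2(10−j) = 3j − 20.
Set 3j − 20 = -14: j = 2.
C(10,2) = 45; 1^2 = 1; 2^8 = 256.
Coefficient = 45 · 1 · 256 = 11520.

11520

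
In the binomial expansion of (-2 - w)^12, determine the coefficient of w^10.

264

The general term is C(12,j)·(-2)^j·(-w)^(12-j); the w^10 term has j = 2.
C(12,2) = 66.
Coefficient = C(12,2) · (-2)^2 = 66 · 4 = 264.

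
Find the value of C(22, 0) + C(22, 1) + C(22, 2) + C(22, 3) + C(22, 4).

9109

1 + 22 + 231 + 1540 + 7315 = 9109.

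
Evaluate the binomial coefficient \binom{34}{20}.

C(34,20) = C(34,14) by symmetry.
C(34,14) = (34·33·32·31·30·29·28·27·26·25·24·23·22·21) / 14! = 121350057687226368000 / 87178291200 = 1391975640.

1391975640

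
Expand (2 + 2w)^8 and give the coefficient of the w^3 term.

14336

The general term is C(8,j)·(2)^j·(2w)^(8-j); the w^3 term has j = 5.
C(8,5) = 56.
Coefficient = C(8,5) · 2^5 · 2^3 = 56 · 32 · 8 = 14336.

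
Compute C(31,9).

C(31,9) = (31·30·29·28·27·26·25·24·23) / 9! = 7315688016000 / 362880 = 20160075.

20160075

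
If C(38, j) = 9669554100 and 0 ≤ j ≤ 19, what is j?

C(38,j) increases on 0 ≤ j ≤ 19. C(38,13) = 5414950296 and C(38,14) = 9669554100, so j = 14.

14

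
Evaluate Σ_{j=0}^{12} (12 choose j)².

By Vandermonde's identity, Σ C(12,j)² = C(24,12) = 2704156.

2704156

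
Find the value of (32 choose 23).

C(32,23) = C(32,9) by symmetry.
C(32,9) = (32·31·30·29·28·27·26·25·24) / 9! = 10178348544000 / 362880 = 28048800.

28048800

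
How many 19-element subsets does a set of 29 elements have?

20030010

C(29,19) = C(29,10) by symmetry.
C(29,10) = (29·28·27·26·25·24·23·22·21·20) / 10! = 72684900288000 / 3628800 = 20030010.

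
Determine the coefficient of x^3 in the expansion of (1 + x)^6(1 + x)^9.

455

Coefficient of x^3 = Σ_{j} C(6,j)·C(9,3-j) for j from 0 to 3.
= 84 + 216 + 135 + 20 = 455.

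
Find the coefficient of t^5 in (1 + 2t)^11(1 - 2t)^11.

0

Coefficient of t^5 = Σ_{j} C(11,j)·2^j·C(11,5-j)·(-2)^(5-j) for j from 0 to 5.
= (-14784) + 116160 + (-290400) + 290400 + (-116160) + 14784 = 0.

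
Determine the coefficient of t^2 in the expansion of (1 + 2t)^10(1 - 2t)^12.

-36

Coefficient of t^2 = Σ_{j} C(10,j)·2^j·C(12,2-j)·(-2)^(2-j) for j from 0 to 2.
= 264 + (-480) + 180 = -36.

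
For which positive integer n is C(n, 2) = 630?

n(n−1)/2 = 630 ⇒ n(n−1) = 1260. Since 36·35 = 1260, n = 36.

36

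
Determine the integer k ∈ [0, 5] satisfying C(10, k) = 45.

2

C(10,k) increases on 0 ≤ k ≤ 5. C(10,1) = 10 and C(10,2) = 45, so k = 2.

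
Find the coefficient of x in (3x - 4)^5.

3840

The general term is C(5,j)·(3x)^j·(-4)^(5-j); the x^1 term has j = 1.
C(5,1) = 5.
Coefficient = C(5,1) · 3^1 · (-4)^4 = 5 · 3 · 256 = 3840.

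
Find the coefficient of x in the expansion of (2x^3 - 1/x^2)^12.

General term: C(12,j)·(2x^3)^j·(-1/x^2)^(12-j), with x-exponent 3j − 2(12−j) = 5j − 24.
Set 5j − 24 = 1: j = 5.
C(12,5) = 792; 2^5 = 32; (-1)^7 = -1.
Coefficient = 792 · 32 · (-1) = -25344.

-25344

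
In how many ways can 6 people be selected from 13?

This is C(13,6) = 1716.

1716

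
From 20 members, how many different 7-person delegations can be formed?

This is C(20,7) = 77520.

77520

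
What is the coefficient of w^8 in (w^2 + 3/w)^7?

189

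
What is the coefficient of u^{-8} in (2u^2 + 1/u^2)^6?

12

General term: C(6,j)·(2u^2)^j·(1/u^2)^(6-j), with u-exponent 2j − 2(6−j) = 4j − 12.
Set 4j − 12 = -8: j = 1.
C(6,1) = 6; 2^1 = 2; 1^5 = 1.
Coefficient = 6 · 2 · 1 = 12.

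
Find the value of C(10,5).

252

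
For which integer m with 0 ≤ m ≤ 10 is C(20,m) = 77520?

7

C(20,m) increases on 0 ≤ m ≤ 10. C(20,6) = 38760 and C(20,7) = 77520, so m = 7.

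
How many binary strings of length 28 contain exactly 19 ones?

Choose the 19 positions: C(28,19) = 6906900.

6906900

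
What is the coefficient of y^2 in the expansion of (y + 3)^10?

The general term is C(10,j)·(y)^j·(3)^(10-j); the y^2 term has j = 2.
C(10,2) = 45.
Coefficient = C(10,2) · 3^8 = 45 · 6561 = 295245.

295245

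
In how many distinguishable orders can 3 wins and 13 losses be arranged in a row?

560

Choose positions for the wins: C(16,3) = 560.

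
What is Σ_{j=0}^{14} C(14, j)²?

40116600

Σ C(14,j)² is the coefficient of x^14 in (1+x)^14(1+x)^14 = (1+x)^28, i.e. C(28,14) = 40116600.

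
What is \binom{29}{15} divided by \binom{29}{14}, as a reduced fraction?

C(n,k+1)/C(n,k) = (n−k)/(k+1) = (29−14)/(14+1) = 15/15 = 1.

1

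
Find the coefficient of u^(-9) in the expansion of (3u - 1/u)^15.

12285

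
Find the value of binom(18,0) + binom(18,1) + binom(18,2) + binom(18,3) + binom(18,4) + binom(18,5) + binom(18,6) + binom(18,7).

63004

1 + 18 + 153 + 816 + 3060 + 8568 + 18564 + 31824 = 63004.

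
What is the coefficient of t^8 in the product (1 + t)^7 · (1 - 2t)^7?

Coefficient of t^8 = Σ_{j} C(7,j)·1^j·C(7,8-j)·(-2)^(8-j) for j from 1 to 7.
= (-896) + 9408 + (-23520) + 19600 + (-5880) + 588 + (-14) = -714.

-714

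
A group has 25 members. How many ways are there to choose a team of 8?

This is C(25,8) = 1081575.

1081575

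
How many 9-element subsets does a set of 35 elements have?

70607460

C(35,9) = (35·34·33·32·31·30·29·28·27) / 9! = 25622035084800 / 362880 = 70607460.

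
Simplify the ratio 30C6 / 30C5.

C(n,k+1)/C(n,k) = (n−k)/(k+1) = (30−5)/(5+1) = 25/6.

25/6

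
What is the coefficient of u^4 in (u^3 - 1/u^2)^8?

70

General term: C(8,j)·(u^3)^j·(-1/u^2)^(8-j), with u-exponent 3j − 2(8−j) = 5j − 16.
Set 5j − 16 = 4: j = 4.
C(8,4) = 70; 1^4 = 1; (-1)^4 = 1.
Coefficient = 70 · 1 · 1 = 70.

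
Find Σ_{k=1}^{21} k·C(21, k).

Differentiating (1+x)^21 and setting x=1: Σ k·C(21,k) = 21·2^20 = 22020096.

22020096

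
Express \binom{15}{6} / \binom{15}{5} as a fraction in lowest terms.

C(n,k+1)/C(n,k) = (n−k)/(k+1) = (15−5)/(5+1) = 10/6 = 5/3.

5/3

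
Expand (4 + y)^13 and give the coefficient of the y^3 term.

299892736

The general term is C(13,j)·(4)^j·(y)^(13-j); the y^3 term has j = 10.
C(13,10) = 286.
Coefficient = C(13,10) · 4^10 = 286 · 1048576 = 299892736.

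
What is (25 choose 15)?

3268760

C(25,15) = C(25,10) by symmetry.
C(25,10) = (25·24·23·22·21·20·19·18·17·16) / 10! = 11861676288000 / 3628800 = 3268760.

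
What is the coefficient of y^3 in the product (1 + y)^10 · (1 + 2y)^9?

3042

Coefficient of y^3 = Σ_{j} C(10,j)·1^j·C(9,3-j)·2^(3-j) for j from 0 to 3.
= 672 + 1440 + 810 + 120 = 3042.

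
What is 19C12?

50388

C(19,12) = C(19,7) by symmetry.
C(19,7) = (19·18·17·16·15·14·13) / 7! = 253955520 / 5040 = 50388.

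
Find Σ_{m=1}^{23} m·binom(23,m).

96468992

Since m·C(23,m) = 23·C(22,m−1), the sum is 23·2^22 = 23·4194304 = 96468992.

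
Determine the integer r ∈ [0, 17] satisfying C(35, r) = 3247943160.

C(35,r) increases on 0 ≤ r ≤ 17. C(35,14) = 2319959400 and C(35,15) = 3247943160, so r = 15.

15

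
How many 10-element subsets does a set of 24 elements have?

1961256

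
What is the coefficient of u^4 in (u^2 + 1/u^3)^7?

21

General term: C(7,j)·(u^2)^j·(1/u^3)^(7-j), with u-exponent 2j − 3(7−j) = 5j − 21.
Set 5j − 21 = 4: j = 5.
C(7,5) = 21; 1^5 = 1; 1^2 = 1.
Coefficient = 21 · 1 · 1 = 21.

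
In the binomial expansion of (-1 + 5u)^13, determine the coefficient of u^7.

134062500

The general term is C(13,j)·(-1)^j·(5u)^(13-j); the u^7 term has j = 6.
C(13,6) = 1716.
Coefficient = C(13,6) · 5^7 = 1716 · 78125 = 134062500.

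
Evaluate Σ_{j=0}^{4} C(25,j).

15276

1 + 25 + 300 + 2300 + 12650 = 15276.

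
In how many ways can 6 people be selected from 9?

This is C(9,6) = 84.

84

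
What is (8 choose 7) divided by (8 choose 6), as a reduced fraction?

2/7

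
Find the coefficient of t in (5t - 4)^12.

The general term is C(12,j)·(5t)^j·(-4)^(12-j); the t^1 term has j = 1.
C(12,1) = 12.
Coefficient = C(12,1) · 5^1 · (-4)^11 = 12 · 5 · (-4194304) = -251658240.

-251658240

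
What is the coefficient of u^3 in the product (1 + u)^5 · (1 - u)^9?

Coefficient of u^3 = Σ_{j} C(5,j)·1^j·C(9,3-j)·(-1)^(3-j) for j from 0 to 3.
= (-84) + 180 + (-90) + 10 = 16.

16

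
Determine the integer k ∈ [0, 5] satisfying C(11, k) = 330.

4

C(11,k) increases on 0 ≤ k ≤ 5. C(11,3) = 165 and C(11,4) = 330, so k = 4.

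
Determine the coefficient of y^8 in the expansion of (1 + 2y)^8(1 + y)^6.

Coefficient of y^8 = Σ_{j} C(8,j)·2^j·C(6,8-j)·1^(8-j) for j from 2 to 8.
= 112 + 2688 + 16800 + 35840 + 26880 + 6144 + 256 = 88720.

88720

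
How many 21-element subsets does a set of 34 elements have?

927983760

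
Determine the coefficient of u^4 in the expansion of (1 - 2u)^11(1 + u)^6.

Coefficient of u^4 = Σ_{j} C(11,j)·(-2)^j·C(6,4-j)·1^(4-j) for j from 0 to 4.
= 15 + (-440) + 3300 + (-7920) + 5280 = 235.

235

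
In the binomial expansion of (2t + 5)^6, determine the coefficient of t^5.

960

The general term is C(6,j)·(2t)^j·(5)^(6-j); the t^5 term has j = 5.
C(6,5) = 6.
Coefficient = C(6,5) · 2^5 · 5^1 = 6 · 32 · 5 = 960.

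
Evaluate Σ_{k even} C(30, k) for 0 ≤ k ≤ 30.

Even-k terms of row 30 sum to 2^29 = 536870912.

536870912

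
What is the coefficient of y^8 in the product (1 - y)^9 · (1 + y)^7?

Coefficient of y^8 = Σ_{j} C(9,j)·(-1)^j·C(7,8-j)·1^(8-j) for j from 1 to 8.
= (-9) + 252 + (-1764) + 4410 + (-4410) + 1764 + (-252) + 9 = 0.

0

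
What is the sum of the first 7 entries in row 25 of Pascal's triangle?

1 + 25 + 300 + 2300 + 12650 + 53130 + 177100 = 245506.

245506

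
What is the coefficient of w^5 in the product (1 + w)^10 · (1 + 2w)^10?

Coefficient of w^5 = Σ_{j} C(10,j)·1^j·C(10,5-j)·2^(5-j) for j from 0 to 5.
= 8064 + 33600 + 43200 + 21600 + 4200 + 252 = 110916.

110916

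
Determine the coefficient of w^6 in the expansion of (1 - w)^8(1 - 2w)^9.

142828

Coefficient of w^6 = Σ_{j} C(8,j)·(-1)^j·C(9,6-j)·(-2)^(6-j) for j from 0 to 6.
= 5376 + 32256 + 56448 + 37632 + 10080 + 1008 + 28 = 142828.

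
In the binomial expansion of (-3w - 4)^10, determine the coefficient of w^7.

16796160

The general term is C(10,j)·(-3w)^j·(-4)^(10-j); the w^7 term has j = 7.
C(10,7) = 120.
Coefficient = C(10,7) · (-3)^7 · (-4)^3 = 120 · (-2187) · (-64) = 16796160.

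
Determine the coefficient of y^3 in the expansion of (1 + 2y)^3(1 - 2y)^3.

Coefficient of y^3 = Σ_{j} C(3,j)·2^j·C(3,3-j)·(-2)^(3-j) for j from 0 to 3.
= (-8) + 72 + (-72) + 8 = 0.

0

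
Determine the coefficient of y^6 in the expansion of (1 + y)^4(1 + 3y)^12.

1708344

Coefficient of y^6 = Σ_{j} C(4,j)·1^j·C(12,6-j)·3^(6-j) for j from 0 to 4.
= 673596 + 769824 + 240570 + 23760 + 594 = 1708344.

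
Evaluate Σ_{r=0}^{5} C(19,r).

16664

1 + 19 + 171 + 969 + 3876 + 11628 = 16664.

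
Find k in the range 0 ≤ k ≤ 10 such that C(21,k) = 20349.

C(21,k) increases on 0 ≤ k ≤ 10. C(21,4) = 5985 and C(21,5) = 20349, so k = 5.

5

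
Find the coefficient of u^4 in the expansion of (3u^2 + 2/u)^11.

7185024

General term: C(11,j)·(3u^2)^j·(2/u)^(11-j), with u-exponent 2j − 1(11−j) = 3j − 11.
Set 3j − 11 = 4: j = 5.
C(11,5) = 462; 3^5 = 243; 2^6 = 64.
Coefficient = 462 · 243 · 64 = 7185024.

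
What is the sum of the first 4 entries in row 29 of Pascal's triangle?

1 + 29 + 406 + 3654 = 4090.

4090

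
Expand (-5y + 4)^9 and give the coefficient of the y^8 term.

The general term is C(9,j)·(-5y)^j·(4)^(9-j); the y^8 term has j = 8.
C(9,8) = 9.
Coefficient = C(9,8) · (-5)^8 · 4^1 = 9 · 390625 · 4 = 14062500.

14062500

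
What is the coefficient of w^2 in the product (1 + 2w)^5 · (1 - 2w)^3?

-8

Coefficient of w^2 = Σ_{j} C(5,j)·2^j·C(3,2-j)·(-2)^(2-j) for j from 0 to 2.
= 12 + (-60) + 40 = -8.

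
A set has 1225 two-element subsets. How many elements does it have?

n(n−1)/2 = 1225 ⇒ n(n−1) = 2450. Since 50·49 = 2450, n = 50.

50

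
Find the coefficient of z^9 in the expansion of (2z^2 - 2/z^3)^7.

General term: C(7,j)·(2z^2)^j·(-2/z^3)^(7-j), with z-exponent 2j − 3(7−j) = 5j − 21.
Set 5j − 21 = 9: j = 6.
C(7,6) = 7; 2^6 = 64; (-2)^1 = -2.
Coefficient = 7 · 64 · (-2) = -896.

-896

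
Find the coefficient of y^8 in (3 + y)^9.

27

The general term is C(9,j)·(3)^j·(y)^(9-j); the y^8 term has j = 1.
C(9,1) = 9.
Coefficient = C(9,1) · 3^1 = 9 · 3 = 27.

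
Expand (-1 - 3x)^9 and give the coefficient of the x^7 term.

-78732

The general term is C(9,j)·(-1)^j·(-3x)^(9-j); the x^7 term has j = 2.
C(9,2) = 36.
Coefficient = C(9,2) · (-3)^7 = 36 · (-2187) = -78732.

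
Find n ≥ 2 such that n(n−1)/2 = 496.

n(n−1)/2 = 496 ⇒ n(n−1) = 992. Since 32·31 = 992, n = 32.

32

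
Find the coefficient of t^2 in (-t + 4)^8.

114688

The general term is C(8,j)·(-t)^j·(4)^(8-j); the t^2 term has j = 2.
C(8,2) = 28.
Coefficient = C(8,2) · 4^6 = 28 · 4096 = 114688.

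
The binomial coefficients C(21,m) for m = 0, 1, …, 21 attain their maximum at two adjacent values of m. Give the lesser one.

10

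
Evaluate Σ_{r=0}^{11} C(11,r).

Setting x = 1 in (1+x)^11 gives Σ C(11,r) = 2^11 = 2048.

2048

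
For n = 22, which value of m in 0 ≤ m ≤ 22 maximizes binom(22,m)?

C(22,m) is maximized at m = 22/2 = 11.

11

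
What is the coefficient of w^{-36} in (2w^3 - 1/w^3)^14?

-28

General term: C(14,j)·(2w^3)^j·(-1/w^3)^(14-j), with w-exponent 3j − 3(14−j) = 6j − 42.
Set 6j − 42 = -36: j = 1.
C(14,1) = 14; 2^1 = 2; (-1)^13 = -1.
Coefficient = 14 · 2 · (-1) = -28.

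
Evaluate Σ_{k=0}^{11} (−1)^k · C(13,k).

The partial alternating sum Σ_{k=0}^{11} (−1)^k C(13,k) = (−1)^11 C(12,11) = -12.

-12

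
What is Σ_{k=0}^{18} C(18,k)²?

9075135300

Σ C(18,k)² is the coefficient of x^18 in (1+x)^18(1+x)^18 = (1+x)^36, i.e. C(36,18) = 9075135300.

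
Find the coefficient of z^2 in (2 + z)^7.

672

The general term is C(7,j)·(2)^j·(z)^(7-j); the z^2 term has j = 5.
C(7,5) = 21.
Coefficient = C(7,5) · 2^5 = 21 · 32 = 672.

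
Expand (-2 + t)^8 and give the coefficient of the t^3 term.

The general term is C(8,j)·(-2)^j·(t)^(8-j); the t^3 term has j = 5.
C(8,5) = 56.
Coefficient = C(8,5) · (-2)^5 = 56 · (-32) = -1792.

-1792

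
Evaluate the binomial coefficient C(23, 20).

1771

C(23,20) = C(23,3) by symmetry.
C(23,3) = (23·22·21) / 3! = 10626 / 6 = 1771.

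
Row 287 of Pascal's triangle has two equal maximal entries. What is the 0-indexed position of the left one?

143

For odd n = 287, C(287,r) peaks at r = (n−1)/2 and (n+1)/2; the smaller is 143.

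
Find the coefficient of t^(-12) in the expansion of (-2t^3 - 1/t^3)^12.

7920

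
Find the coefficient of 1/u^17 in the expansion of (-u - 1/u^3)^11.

-330

General term: C(11,j)·(-u)^j·(-1/u^3)^(11-j), with u-exponent 1j − 3(11−j) = 4j − 33.
Set 4j − 33 = -17: j = 4.
C(11,4) = 330; (-1)^4 = 1; (-1)^7 = -1.
Coefficient = 330 · 1 · (-1) = -330.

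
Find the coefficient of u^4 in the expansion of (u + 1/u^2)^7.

General term: C(7,j)·(u)^j·(1/u^2)^(7-j), with u-exponent 1j − 2(7−j) = 3j − 14.
Set 3j − 14 = 4: j = 6.
C(7,6) = 7; 1^6 = 1; 1^1 = 1.
Coefficient = 7 · 1 · 1 = 7.

7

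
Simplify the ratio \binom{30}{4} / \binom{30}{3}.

27/4

C(n,k+1)/C(n,k) = (n−k)/(k+1) = (30−3)/(3+1) = 27/4.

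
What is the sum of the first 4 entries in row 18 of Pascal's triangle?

988

1 + 18 + 153 + 816 = 988.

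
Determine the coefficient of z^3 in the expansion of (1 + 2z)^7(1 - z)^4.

24

Coefficient of z^3 = Σ_{j} C(7,j)·2^j·C(4,3-j)·(-1)^(3-j) for j from 0 to 3.
= (-4) + 84 + (-336) + 280 = 24.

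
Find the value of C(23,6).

C(23,6) = (23·22·21·20·19·18) / 6! = 72681840 / 720 = 100947.

100947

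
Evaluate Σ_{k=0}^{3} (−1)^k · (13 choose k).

The partial alternating sum Σ_{k=0}^{3} (−1)^k C(13,k) = (−1)^3 C(12,3) = -220.

-220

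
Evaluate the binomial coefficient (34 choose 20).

C(34,20) = C(34,14) by symmetry.
C(34,14) = (34·33·32·31·30·29·28·27·26·25·24·23·22·21) / 14! = 121350057687226368000 / 87178291200 = 1391975640.

1391975640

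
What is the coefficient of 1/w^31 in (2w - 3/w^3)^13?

General term: C(13,j)·(2w)^j·(-3/w^3)^(13-j), with w-exponent 1j − 3(13−j) = 4j − 39.
Set 4j − 39 = -31: j = 2.
C(13,2) = 78; 2^2 = 4; (-3)^11 = -177147.
Coefficient = 78 · 4 · (-177147) = -55269864.

-55269864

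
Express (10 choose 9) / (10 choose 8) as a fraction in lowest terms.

2/9

C(n,k+1)/C(n,k) = (n−k)/(k+1) = (10−8)/(8+1) = 2/9.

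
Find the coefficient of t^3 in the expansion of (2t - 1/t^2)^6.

General term: C(6,j)·(2t)^j·(-1/t^2)^(6-j), with t-exponent 1j − 2(6−j) = 3j − 12.
Set 3j − 12 = 3: j = 5.
C(6,5) = 6; 2^5 = 32; (-1)^1 = -1.
Coefficient = 6 · 32 · (-1) = -192.

-192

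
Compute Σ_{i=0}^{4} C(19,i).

5036

1 + 19 + 171 + 969 + 3876 = 5036.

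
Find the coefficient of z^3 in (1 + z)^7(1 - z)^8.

7

Coefficient of z^3 = Σ_{j} C(7,j)·1^j·C(8,3-j)·(-1)^(3-j) for j from 0 to 3.
= (-56) + 196 + (-168) + 35 = 7.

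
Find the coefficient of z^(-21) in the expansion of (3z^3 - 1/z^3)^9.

General term: C(9,j)·(3z^3)^j·(-1/z^3)^(9-j), with z-exponent 3j − 3(9−j) = 6j − 27.
Set 6j − 27 = -21: j = 1.
C(9,1) = 9; 3^1 = 3; (-1)^8 = 1.
Coefficient = 9 · 3 · 1 = 27.

27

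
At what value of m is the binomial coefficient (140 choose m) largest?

C(140,m) is maximized at m = 140/2 = 70.

70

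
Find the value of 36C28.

30260340

C(36,28) = C(36,8) by symmetry.
C(36,8) = (36·35·34·33·32·31·30·29) / 8! = 1220096908800 / 40320 = 30260340.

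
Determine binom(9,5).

C(9,5) = C(9,4) by symmetry.
C(9,4) = (9·8·7·6) / 4! = 3024 / 24 = 126.

126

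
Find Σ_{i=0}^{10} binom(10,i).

Setting x = 1 in (1+x)^10 gives Σ C(10,i) = 2^10 = 1024.

1024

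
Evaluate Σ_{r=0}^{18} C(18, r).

The entries of row 18 sum to 2^18 = 262144.

262144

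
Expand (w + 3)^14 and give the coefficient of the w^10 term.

The general term is C(14,j)·(w)^j·(3)^(14-j); the w^10 term has j = 10.
C(14,10) = 1001.
Coefficient = C(14,10) · 3^4 = 1001 · 81 = 81081.

81081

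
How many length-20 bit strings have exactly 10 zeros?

Choose the 10 positions: C(20,10) = 184756.

184756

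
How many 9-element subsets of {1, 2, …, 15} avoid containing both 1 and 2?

3289

All 9-subsets: C(15,9) = 5005. Those containing both fixed elements: C(13,7) = 1716.
5005 − 1716 = 3289.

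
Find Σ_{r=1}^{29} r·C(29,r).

Since r·C(29,r) = 29·C(28,r−1), the sum is 29·2^28 = 29·268435456 = 7784628224.

7784628224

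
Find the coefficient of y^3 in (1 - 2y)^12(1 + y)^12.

44

Coefficient of y^3 = Σ_{j} C(12,j)·(-2)^j·C(12,3-j)·1^(3-j) for j from 0 to 3.
= 220 + (-1584) + 3168 + (-1760) = 44.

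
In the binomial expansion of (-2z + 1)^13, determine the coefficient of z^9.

The general term is C(13,j)·(-2z)^j·(1)^(13-j); the z^9 term has j = 9.
C(13,9) = 715.
Coefficient = C(13,9) · (-2)^9 = 715 · (-512) = -366080.

-366080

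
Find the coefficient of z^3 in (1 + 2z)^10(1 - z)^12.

-100

Coefficient of z^3 = Σ_{j} C(10,j)·2^j·C(12,3-j)·(-1)^(3-j) for j from 0 to 3.
= (-220) + 1320 + (-2160) + 960 = -100.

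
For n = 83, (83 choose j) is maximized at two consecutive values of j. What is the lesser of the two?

41

For odd n = 83, C(83,j) peaks at j = (n−1)/2 and (n+1)/2; the lesser is 41.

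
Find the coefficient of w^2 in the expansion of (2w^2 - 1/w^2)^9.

4032

General term: C(9,j)·(2w^2)^j·(-1/w^2)^(9-j), with w-exponent 2j − 2(9−j) = 4j − 18.
Set 4j − 18 = 2: j = 5.
C(9,5) = 126; 2^5 = 32; (-1)^4 = 1.
Coefficient = 126 · 32 · 1 = 4032.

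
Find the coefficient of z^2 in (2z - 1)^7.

-84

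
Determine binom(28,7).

C(28,7) = (28·27·26·25·24·23·22) / 7! = 5967561600 / 5040 = 1184040.

1184040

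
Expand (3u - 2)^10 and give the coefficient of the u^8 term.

The general term is C(10,j)·(3u)^j·(-2)^(10-j); the u^8 term has j = 8.
C(10,8) = 45.
Coefficient = C(10,8) · 3^8 · (-2)^2 = 45 · 6561 · 4 = 1180980.

1180980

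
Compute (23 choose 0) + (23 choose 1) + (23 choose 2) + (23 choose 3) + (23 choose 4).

10903

1 + 23 + 253 + 1771 + 8855 = 10903.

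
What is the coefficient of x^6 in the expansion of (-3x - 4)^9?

-3919104

The general term is C(9,j)·(-3x)^j·(-4)^(9-j); the x^6 term has j = 6.
C(9,6) = 84.
Coefficient = C(9,6) · (-3)^6 · (-4)^3 = 84 · 729 · (-64) = -3919104.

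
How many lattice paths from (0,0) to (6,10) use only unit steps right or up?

Each path is a sequence of 16 steps with 6 rights: C(16,6) = 8008.

8008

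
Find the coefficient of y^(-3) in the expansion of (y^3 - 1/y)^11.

General term: C(11,j)·(y^3)^j·(-1/y)^(11-j), with y-exponent 3j − 1(11−j) = 4j − 11.
Set 4j − 11 = -3: j = 2.
C(11,2) = 55; 1^2 = 1; (-1)^9 = -1.
Coefficient = 55 · 1 · (-1) = -55.

-55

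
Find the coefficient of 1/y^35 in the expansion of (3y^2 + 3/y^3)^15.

General term: C(15,j)·(3y^2)^j·(3/y^3)^(15-j), with y-exponent 2j − 3(15−j) = 5j − 45.
Set 5j − 45 = -35: j = 2.
C(15,2) = 105; 3^2 = 9; 3^13 = 1594323.
Coefficient = 105 · 9 · 1594323 = 1506635235.

1506635235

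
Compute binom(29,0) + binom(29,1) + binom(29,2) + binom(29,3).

4090

1 + 29 + 406 + 3654 = 4090.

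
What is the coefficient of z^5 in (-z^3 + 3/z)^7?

General term: C(7,j)·(-z^3)^j·(3/z)^(7-j), with z-exponent 3j − 1(7−j) = 4j − 7.
Set 4j − 7 = 5: j = 3.
C(7,3) = 35; (-1)^3 = -1; 3^4 = 81.
Coefficient = 35 · (-1) · 81 = -2835.

-2835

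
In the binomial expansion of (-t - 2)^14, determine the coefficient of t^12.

364

The general term is C(14,j)·(-t)^j·(-2)^(14-j); the t^12 term has j = 12.
C(14,12) = 91.
Coefficient = C(14,12) · (-2)^2 = 91 · 4 = 364.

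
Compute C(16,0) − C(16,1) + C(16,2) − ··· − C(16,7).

The partial alternating sum Σ_{k=0}^{7} (−1)^k C(16,k) = (−1)^7 C(15,7) = -6435.

-6435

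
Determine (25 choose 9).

2042975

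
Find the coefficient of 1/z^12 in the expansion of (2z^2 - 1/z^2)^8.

-16

General term: C(8,j)·(2z^2)^j·(-1/z^2)^(8-j), with z-exponent 2j − 2(8−j) = 4j − 16.
Set 4j − 16 = -12: j = 1.
C(8,1) = 8; 2^1 = 2; (-1)^7 = -1.
Coefficient = 8 · 2 · (-1) = -16.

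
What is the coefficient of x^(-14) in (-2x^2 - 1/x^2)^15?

General term: C(15,j)·(-2x^2)^j·(-1/x^2)^(15-j), with x-exponent 2j − 2(15−j) = 4j − 30.
Set 4j − 30 = -14: j = 4.
C(15,4) = 1365; (-2)^4 = 16; (-1)^11 = -1.
Coefficient = 1365 · 16 · (-1) = -21840.

-21840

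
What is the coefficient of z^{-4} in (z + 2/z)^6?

192

General term: C(6,j)·(z)^j·(2/z)^(6-j), with z-exponent 1j − 1(6−j) = 2j − 6.
Set 2j − 6 = -4: j = 1.
C(6,1) = 6; 1^1 = 1; 2^5 = 32.
Coefficient = 6 · 1 · 32 = 192.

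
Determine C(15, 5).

C(15,5) = (15·14·13·12·11) / 5! = 360360 / 120 = 3003.

3003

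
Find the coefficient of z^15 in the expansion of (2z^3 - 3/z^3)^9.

41472

General term: C(9,j)·(2z^3)^j·(-3/z^3)^(9-j), with z-exponent 3j − 3(9−j) = 6j − 27.
Set 6j − 27 = 15: j = 7.
C(9,7) = 36; 2^7 = 128; (-3)^2 = 9.
Coefficient = 36 · 128 · 9 = 41472.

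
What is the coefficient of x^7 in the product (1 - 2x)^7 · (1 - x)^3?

-4048

Coefficient of x^7 = Σ_{j} C(7,j)·(-2)^j·C(3,7-j)·(-1)^(7-j) for j from 4 to 7.
= (-560) + (-2016) + (-1344) + (-128) = -4048.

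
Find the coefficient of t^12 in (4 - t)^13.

52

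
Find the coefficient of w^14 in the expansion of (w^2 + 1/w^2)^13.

286

General term: C(13,j)·(w^2)^j·(1/w^2)^(13-j), with w-exponent 2j − 2(13−j) = 4j − 26.
Set 4j − 26 = 14: j = 10.
C(13,10) = 286; 1^10 = 1; 1^3 = 1.
Coefficient = 286 · 1 · 1 = 286.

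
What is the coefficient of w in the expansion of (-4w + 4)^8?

The general term is C(8,j)·(-4w)^j·(4)^(8-j); the w^1 term has j = 1.
C(8,1) = 8.
Coefficient = C(8,1) · (-4)^1 · 4^7 = 8 · (-4) · 16384 = -524288.

-524288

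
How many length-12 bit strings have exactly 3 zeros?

Choose the 3 positions: C(12,3) = 220.

220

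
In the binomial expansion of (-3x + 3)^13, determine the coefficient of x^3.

-455976378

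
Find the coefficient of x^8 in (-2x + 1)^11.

42240

The general term is C(11,j)·(-2x)^j·(1)^(11-j); the x^8 term has j = 8.
C(11,8) = 165.
Coefficient = C(11,8) · (-2)^8 = 165 · 256 = 42240.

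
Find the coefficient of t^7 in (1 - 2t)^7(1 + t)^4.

Coefficient of t^7 = Σ_{j} C(7,j)·(-2)^j·C(4,7-j)·1^(7-j) for j from 3 to 7.
= (-280) + 2240 + (-4032) + 1792 + (-128) = -408.

-408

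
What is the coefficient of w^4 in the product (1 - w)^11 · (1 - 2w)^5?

5140

Coefficient of w^4 = Σ_{j} C(11,j)·(-1)^j·C(5,4-j)·(-2)^(4-j) for j from 0 to 4.
= 80 + 880 + 2200 + 1650 + 330 = 5140.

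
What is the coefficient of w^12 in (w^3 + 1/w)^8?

General term: C(8,j)·(w^3)^j·(1/w)^(8-j), with w-exponent 3j − 1(8−j) = 4j − 8.
Set 4j − 8 = 12: j = 5.
C(8,5) = 56; 1^5 = 1; 1^3 = 1.
Coefficient = 56 · 1 · 1 = 56.

56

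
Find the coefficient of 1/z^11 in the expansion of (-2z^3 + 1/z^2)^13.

-2288

General term: C(13,j)·(-2z^3)^j·(1/z^2)^(13-j), with z-exponent 3j − 2(13−j) = 5j − 26.
Set 5j − 26 = -11: j = 3.
C(13,3) = 286; (-2)^3 = -8; 1^10 = 1.
Coefficient = 286 · (-8) · 1 = -2288.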